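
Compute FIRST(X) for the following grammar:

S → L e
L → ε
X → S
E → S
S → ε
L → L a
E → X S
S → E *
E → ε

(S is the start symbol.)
{ '*', 'a', 'e', ε }

FIRST sets of the other non-terminals involved (by the same procedure, iterated to a fixed point):
  FIRST(S) = { '*', 'a', 'e', ε }

From X → S:
  - S is a non-terminal: add FIRST(S) \ {ε} = { '*', 'a', 'e' }
    S is nullable and nothing follows, so the whole right-hand side can vanish: ε ∈ FIRST(X)

Collecting: FIRST(X) = { '*', 'a', 'e', ε }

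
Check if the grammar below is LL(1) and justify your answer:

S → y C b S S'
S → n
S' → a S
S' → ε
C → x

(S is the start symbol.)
No. Predict set conflict for S': { 'a' }

Relevant sets:
  FOLLOW(S') = { $, 'a' }

For S:
  PREDICT(S → y C b S S') = { 'y' }
  PREDICT(S → n) = { 'n' }
For S':
  PREDICT(S' → a S) = { 'a' }
  PREDICT(S' → ε) = { $, 'a' }
C has a single production, so nothing to check there.

Conflict found: Predict set conflict for S': { 'a' }
The grammar is NOT LL(1).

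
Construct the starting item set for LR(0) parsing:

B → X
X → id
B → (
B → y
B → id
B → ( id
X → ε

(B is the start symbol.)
First, augment the grammar with B' → B
I₀ = CLOSURE({ [B' → . B] }):
  [B' → . B] has the dot before B: add [B → . X], [B → . (], [B → . y], [B → . id], [B → . ( id]
  [B → . X] has the dot before X: add [X → . id], [X → .]
No further items can be added.

I₀ = { [B → . ( id], [B → . (], [B → . X], [B → . id], [B → . y], [B' → . B], [X → . id], [X → .] }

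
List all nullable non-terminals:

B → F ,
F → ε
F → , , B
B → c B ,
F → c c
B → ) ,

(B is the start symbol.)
{ 'F' }

ε-productions: F → ε
So F is immediately nullable.
No further non-terminal can be added: every production for the remaining non-terminals contains a terminal or a non-nullable non-terminal.
Nullable = { 'F' }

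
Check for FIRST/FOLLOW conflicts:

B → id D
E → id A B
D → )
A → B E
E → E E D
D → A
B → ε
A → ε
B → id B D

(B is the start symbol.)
Yes. B → id D with FOLLOW(B) on { 'id' }; B → id B D with FOLLOW(B) on { 'id' }; D → ')' with FOLLOW(D) on { ')' }; A → B E with FOLLOW(A) on { 'id' }

Nullable non-terminals: A, B, D.
FIRST sets used below: FIRST(B) = { 'id', ε }, FIRST(E) = { 'id' }, FIRST(A) = { 'id', ε }

A: nullable alternative(s) A → ε; FOLLOW(A) = { $, ')', 'id' }
  A → B E: FIRST \ {ε} = { 'id' } — overlaps FOLLOW(A) on { 'id' }: CONFLICT
  A → ε: FIRST \ {ε} = { } — this is the only nullable alternative, skip

B: nullable alternative(s) B → ε; FOLLOW(B) = { $, ')', 'id' }
  B → id D: FIRST \ {ε} = { 'id' } — overlaps FOLLOW(B) on { 'id' }: CONFLICT
  B → ε: FIRST \ {ε} = { } — this is the only nullable alternative, skip
  B → id B D: FIRST \ {ε} = { 'id' } — overlaps FOLLOW(B) on { 'id' }: CONFLICT

D: nullable alternative(s) D → A; FOLLOW(D) = { $, ')', 'id' }
  D → ): FIRST \ {ε} = { ')' } — overlaps FOLLOW(D) on { ')' }: CONFLICT
  D → A: FIRST \ {ε} = { 'id' } — this is the only nullable alternative, skip

E has no nullable alternative, so no FIRST/FOLLOW check is needed there.

So the grammar has 4 FIRST/FOLLOW conflicts (marked CONFLICT above).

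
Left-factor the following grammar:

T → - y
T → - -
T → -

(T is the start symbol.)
T → - T'
T' → y
T' → -
T' → ε

Left-factoring transforms A → αβ₁ | αβ₂ into A → αA' and A' → β₁ | β₂
(α is the longest common prefix among the alternatives). Repeat until
no nonterminal has two alternatives with a common prefix.

Round 1: T has alternatives sharing prefix '-'. Introduce T': T → - T'
  Add: T' → y
  Add: T' → -
  Add: T' → ε

No remaining common prefixes — done.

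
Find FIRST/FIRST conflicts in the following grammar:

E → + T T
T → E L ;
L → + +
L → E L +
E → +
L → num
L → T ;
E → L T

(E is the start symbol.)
Yes. E → '+' T T / E → '+' on { '+' }; E → '+' T T / E → L T on { '+' }; E → '+' / E → L T on { '+' }; L → '+' '+' / L → E L '+' on { '+' }; L → '+' '+' / L → T ';' on { '+' }; L → E L '+' / L → num on { 'num' }; L → E L '+' / L → T ';' on { '+', 'num' }; L → num / L → T ';' on { 'num' }

A FIRST/FIRST conflict occurs when two productions N → α and N → β for the same non-terminal have FIRST(α) ∩ FIRST(β) ≠ ∅ (with ε ∈ FIRST of a nullable right-hand side, so two nullable alternatives also conflict).

FIRST sets of the non-terminals at (or reachable through a nullable prefix from) the front of some alternative:
  FIRST(L) = { '+', 'num' }
  FIRST(E) = { '+', 'num' }
  FIRST(T) = { '+', 'num' }

Productions for E:
  E → + T T: FIRST = { '+' }
  E → +: FIRST = { '+' }
  E → L T: FIRST = { '+', 'num' }
Productions for L:
  L → + +: FIRST = { '+' }
  L → E L +: FIRST = { '+', 'num' }
  L → num: FIRST = { 'num' }
  L → T ;: FIRST = { '+', 'num' }
T has only one production, so no FIRST/FIRST conflict is possible there.

Conflict for E: E → + T T and E → +
  Overlap: { '+' }
Conflict for E: E → + T T and E → L T
  Overlap: { '+' }
Conflict for E: E → + and E → L T
  Overlap: { '+' }
Conflict for L: L → + + and L → E L +
  Overlap: { '+' }
Conflict for L: L → + + and L → T ;
  Overlap: { '+' }
Conflict for L: L → E L + and L → num
  Overlap: { 'num' }
Conflict for L: L → E L + and L → T ;
  Overlap: { '+', 'num' }
Conflict for L: L → num and L → T ;
  Overlap: { 'num' }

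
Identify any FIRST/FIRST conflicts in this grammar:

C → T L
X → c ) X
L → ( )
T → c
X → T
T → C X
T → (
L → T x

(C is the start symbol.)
Yes. X → c ')' X / X → T on { 'c' }; L → '(' ')' / L → T x on { '(' }; T → c / T → C X on { 'c' }; T → C X / T → '(' on { '(' }

A FIRST/FIRST conflict occurs when two productions N → α and N → β for the same non-terminal have FIRST(α) ∩ FIRST(β) ≠ ∅ (with ε ∈ FIRST of a nullable right-hand side, so two nullable alternatives also conflict).

FIRST sets of the non-terminals at (or reachable through a nullable prefix from) the front of some alternative:
  FIRST(T) = { '(', 'c' }
  FIRST(C) = { '(', 'c' }

Productions for X:
  X → c ) X: FIRST = { 'c' }
  X → T: FIRST = { '(', 'c' }
Productions for L:
  L → ( ): FIRST = { '(' }
  L → T x: FIRST = { '(', 'c' }
Productions for T:
  T → c: FIRST = { 'c' }
  T → C X: FIRST = { '(', 'c' }
  T → (: FIRST = { '(' }
C has only one production, so no FIRST/FIRST conflict is possible there.

Conflict for X: X → c ) X and X → T
  Overlap: { 'c' }
Conflict for L: L → ( ) and L → T x
  Overlap: { '(' }
Conflict for T: T → c and T → C X
  Overlap: { 'c' }
Conflict for T: T → C X and T → (
  Overlap: { '(' }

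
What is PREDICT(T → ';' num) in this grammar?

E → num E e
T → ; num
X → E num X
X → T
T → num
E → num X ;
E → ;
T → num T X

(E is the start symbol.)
{ ';' }

PREDICT(T → ';' num) = (FIRST(RHS) \ {ε}) ∪ (FOLLOW(T) if ε ∈ FIRST(RHS), i.e. RHS ⇒* ε)
FIRST(';' num) = { ';' }
ε ∉ FIRST(';' num), so FOLLOW(T) is not added.
PREDICT(T → ';' num) = { ';' }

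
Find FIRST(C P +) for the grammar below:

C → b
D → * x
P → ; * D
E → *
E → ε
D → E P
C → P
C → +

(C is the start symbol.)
FIRST sets of the non-terminals involved (from the grammar, by fixed-point iteration):
  FIRST(C) = { '+', ';', 'b' }

To compute FIRST(C P +), process the symbols left to right:
Symbol C is a non-terminal. Add FIRST(C) \ {ε} = { '+', ';', 'b' }
C is not nullable (ε ∉ FIRST(C)), so stop here.
FIRST(C P +) = { '+', ';', 'b' }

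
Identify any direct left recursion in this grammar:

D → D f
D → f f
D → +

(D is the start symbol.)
D → D f: LEFT RECURSIVE (starts with D)
D → f f: starts with f
D → +: starts with '+'

The grammar has direct left recursion on: D.

Answer: Yes, D is left-recursive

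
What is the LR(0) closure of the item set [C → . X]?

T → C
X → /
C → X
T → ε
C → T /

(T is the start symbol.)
To compute CLOSURE, for each item [A → α.Bβ] where B is a non-terminal, add [B → .γ] for all productions B → γ; repeat for the newly added items until nothing changes.

Start with: [C → . X]
  [C → . X] has the dot before X: add [X → . /]
No further items can be added.

CLOSURE = { [C → . X], [X → . /] }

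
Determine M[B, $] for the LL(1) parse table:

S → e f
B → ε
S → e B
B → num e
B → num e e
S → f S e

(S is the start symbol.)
B → ε

To find M[B, $], we find productions for B where $ is in the predict set (PREDICT(N → α) = (FIRST(α) \ {ε}) ∪ (FOLLOW(N) if α ⇒* ε)).

Relevant sets:
  FOLLOW(B) = { $, 'e' }

B → ε: PREDICT = { $, 'e' }
  $ is in predict set, so this production goes in M[B, $]
B → num e: PREDICT = { 'num' }
B → num e e: PREDICT = { 'num' }

M[B, $] = B → ε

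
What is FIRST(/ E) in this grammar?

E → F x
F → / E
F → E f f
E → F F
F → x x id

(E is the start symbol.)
{ '/' }

To compute FIRST(/ E), process the symbols left to right:
Symbol / is a terminal. Add '/' and stop.
FIRST(/ E) = { '/' }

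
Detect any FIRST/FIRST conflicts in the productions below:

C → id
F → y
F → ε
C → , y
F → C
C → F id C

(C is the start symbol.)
Yes. C → id / C → F id C on { 'id' }; C → ',' y / C → F id C on { ',' }; F → y / F → C on { 'y' }

A FIRST/FIRST conflict occurs when two productions N → α and N → β for the same non-terminal have FIRST(α) ∩ FIRST(β) ≠ ∅ (with ε ∈ FIRST of a nullable right-hand side, so two nullable alternatives also conflict).

FIRST sets of the non-terminals at (or reachable through a nullable prefix from) the front of some alternative:
  FIRST(F) = { ',', 'id', 'y', ε }
  FIRST(C) = { ',', 'id', 'y' }

Productions for C:
  C → id: FIRST = { 'id' }
  C → , y: FIRST = { ',' }
  C → F id C: FIRST = { ',', 'id', 'y' }
Productions for F:
  F → y: FIRST = { 'y' }
  F → ε: FIRST = { ε }
  F → C: FIRST = { ',', 'id', 'y' }

Conflict for C: C → id and C → F id C
  Overlap: { 'id' }
Conflict for C: C → , y and C → F id C
  Overlap: { ',' }
Conflict for F: F → y and F → C
  Overlap: { 'y' }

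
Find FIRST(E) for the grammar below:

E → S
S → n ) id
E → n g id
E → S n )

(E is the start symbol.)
To compute FIRST(E), examine every production with E on the left-hand side, reading each right-hand side left to right until a non-nullable symbol is reached.

FIRST sets of the other non-terminals involved (by the same procedure, iterated to a fixed point):
  FIRST(S) = { 'n' }

From E → S:
  - S is a non-terminal: add FIRST(S) \ {ε} = { 'n' }
    S is not nullable, so stop
From E → n g id:
  - n is a terminal: add 'n' and stop
From E → S n ):
  - S is a non-terminal: add FIRST(S) \ {ε} = { 'n' }
    S is not nullable, so stop

Collecting: FIRST(E) = { 'n' }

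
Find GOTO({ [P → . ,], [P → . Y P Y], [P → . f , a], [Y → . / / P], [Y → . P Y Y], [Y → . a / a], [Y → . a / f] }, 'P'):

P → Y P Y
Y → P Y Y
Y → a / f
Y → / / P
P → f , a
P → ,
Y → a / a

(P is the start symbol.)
{ [P → . ,], [P → . Y P Y], [P → . f , a], [Y → . / / P], [Y → . P Y Y], [Y → . a / a], [Y → . a / f], [Y → P . Y Y] }

GOTO(I, 'P') = CLOSURE({ [A → αX.β] : [A → α.Xβ] ∈ I, X = 'P' })

Items with dot before 'P', with the dot advanced:
  [Y → . P Y Y] → [Y → P . Y Y]
Closure of the advanced items:
  [Y → P . Y Y] has the dot before Y: add [Y → . P Y Y], [Y → . a / f], [Y → . / / P], [Y → . a / a]
  [Y → . P Y Y] has the dot before P: add [P → . Y P Y], [P → . f , a], [P → . ,]

GOTO = { [P → . ,], [P → . Y P Y], [P → . f , a], [Y → . / / P], [Y → . P Y Y], [Y → . a / a], [Y → . a / f], [Y → P . Y Y] }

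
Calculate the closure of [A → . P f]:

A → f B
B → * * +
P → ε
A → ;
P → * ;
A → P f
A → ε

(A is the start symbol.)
{ [A → . P f], [P → . * ;], [P → .] }

To compute CLOSURE, for each item [A → α.Bβ] where B is a non-terminal, add [B → .γ] for all productions B → γ; repeat for the newly added items until nothing changes.

Start with: [A → . P f]
  [A → . P f] has the dot before P: add [P → .], [P → . * ;]
No further items can be added.

CLOSURE = { [A → . P f], [P → . * ;], [P → .] }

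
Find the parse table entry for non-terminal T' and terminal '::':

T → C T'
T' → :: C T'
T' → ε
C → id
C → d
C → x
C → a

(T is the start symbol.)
T' → :: C T'

To find M[T', '::'], we find productions for T' where '::' is in the predict set (PREDICT(N → α) = (FIRST(α) \ {ε}) ∪ (FOLLOW(N) if α ⇒* ε)).

Relevant sets:
  FOLLOW(T') = { $ }

T' → :: C T': PREDICT = { '::' }
  '::' is in predict set, so this production goes in M[T', '::']
T' → ε: PREDICT = { $ }

M[T', '::'] = T' → :: C T'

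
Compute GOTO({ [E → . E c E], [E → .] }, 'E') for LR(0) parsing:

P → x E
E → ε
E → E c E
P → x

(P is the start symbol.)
{ [E → E . c E] }

GOTO(I, 'E') = CLOSURE({ [A → αX.β] : [A → α.Xβ] ∈ I, X = 'E' })

Items with dot before 'E', with the dot advanced:
  [E → . E c E] → [E → E . c E]
Closure adds nothing (no advanced item has the dot before a non-terminal).

GOTO = { [E → E . c E] }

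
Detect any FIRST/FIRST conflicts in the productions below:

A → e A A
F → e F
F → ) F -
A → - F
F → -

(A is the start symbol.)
No FIRST/FIRST conflicts.

Productions for A:
  A → e A A: FIRST = { 'e' }
  A → - F: FIRST = { '-' }
Productions for F:
  F → e F: FIRST = { 'e' }
  F → ) F -: FIRST = { ')' }
  F → -: FIRST = { '-' }

All alternatives of each non-terminal have pairwise disjoint FIRST sets.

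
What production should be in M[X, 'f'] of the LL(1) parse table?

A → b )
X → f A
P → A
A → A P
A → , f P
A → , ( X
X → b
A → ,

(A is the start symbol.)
X → f A

To find M[X, 'f'], we find productions for X where 'f' is in the predict set (PREDICT(N → α) = (FIRST(α) \ {ε}) ∪ (FOLLOW(N) if α ⇒* ε)).

X → f A: PREDICT = { 'f' }
  'f' is in predict set, so this production goes in M[X, 'f']
X → b: PREDICT = { 'b' }

M[X, 'f'] = X → f A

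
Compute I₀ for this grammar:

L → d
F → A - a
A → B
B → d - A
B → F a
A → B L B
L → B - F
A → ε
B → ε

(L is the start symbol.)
{ [A → . B L B], [A → . B], [A → .], [B → . F a], [B → . d - A], [B → .], [F → . A - a], [L → . B - F], [L → . d], [L' → . L] }

First, augment the grammar with L' → L
I₀ = CLOSURE({ [L' → . L] }):
  [L' → . L] has the dot before L: add [L → . d], [L → . B - F]
  [L → . B - F] has the dot before B: add [B → . d - A], [B → . F a], [B → .]
  [B → . F a] has the dot before F: add [F → . A - a]
  [F → . A - a] has the dot before A: add [A → . B], [A → . B L B], [A → .]
No further items can be added.

I₀ = { [A → . B L B], [A → . B], [A → .], [B → . F a], [B → . d - A], [B → .], [F → . A - a], [L → . B - F], [L → . d], [L' → . L] }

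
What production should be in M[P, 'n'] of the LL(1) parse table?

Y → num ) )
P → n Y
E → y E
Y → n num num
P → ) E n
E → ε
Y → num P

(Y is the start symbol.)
P → n Y

To find M[P, 'n'], we find productions for P where 'n' is in the predict set (PREDICT(N → α) = (FIRST(α) \ {ε}) ∪ (FOLLOW(N) if α ⇒* ε)).

P → n Y: PREDICT = { 'n' }
  'n' is in predict set, so this production goes in M[P, 'n']
P → ) E n: PREDICT = { ')' }

M[P, 'n'] = P → n Y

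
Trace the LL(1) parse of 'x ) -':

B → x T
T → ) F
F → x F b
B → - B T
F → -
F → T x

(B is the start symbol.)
Stack is shown with the top on the left.

Stack  Input    Action
----------------------
B $    x ) - $  output B → x T
x T $  x ) - $  match 'x'
T $    ) - $    output T → ) F
) F $  ) - $    match ')'
F $    - $      output F → -
- $    - $      match '-'
$      $        accept

The string is accepted.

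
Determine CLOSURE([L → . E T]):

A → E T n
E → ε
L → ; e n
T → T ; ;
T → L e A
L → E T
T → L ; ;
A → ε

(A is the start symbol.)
To compute CLOSURE, for each item [A → α.Bβ] where B is a non-terminal, add [B → .γ] for all productions B → γ; repeat for the newly added items until nothing changes.

Start with: [L → . E T]
  [L → . E T] has the dot before E: add [E → .]
No further items can be added.

CLOSURE = { [E → .], [L → . E T] }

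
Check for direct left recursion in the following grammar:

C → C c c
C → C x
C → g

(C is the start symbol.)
C → C c c: LEFT RECURSIVE (starts with C)
C → C x: LEFT RECURSIVE (starts with C)
C → g: starts with g

The grammar has direct left recursion on: C.

Answer: Yes, C is left-recursive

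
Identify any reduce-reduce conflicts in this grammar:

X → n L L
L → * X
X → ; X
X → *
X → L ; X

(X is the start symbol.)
No reduce-reduce conflicts

Augment with X' → X and build the canonical LR(0) collection (I0 = CLOSURE({[X' → . X]}), then GOTO on every symbol after a dot until no new states appear). It has 13 states:
  I0: { [L → . * X], [X → . *], [X → . ; X], [X → . L ; X], [X → . n L L], [X' → . X] }  — shift
  I1: { [L → * . X], [L → . * X], [X → * .], [X → . *], [X → . ; X], [X → . L ; X], [X → . n L L] }  — shift, reduce
  I2: { [L → . * X], [X → . *], [X → . ; X], [X → . L ; X], [X → . n L L], [X → ; . X] }  — shift
  I3: { [X → L . ; X] }  — shift
  I4: { [X' → X .] }  — accept
  I5: { [L → . * X], [X → n . L L] }  — shift
  I6: { [L → * . X], [L → . * X], [X → . *], [X → . ; X], [X → . L ; X], [X → . n L L] }  — shift
  I7: { [L → . * X], [X → n L . L] }  — shift
  I8: { [X → n L L .] }  — reduce
  I9: { [L → * X .] }  — reduce
  I10: { [L → . * X], [X → . *], [X → . ; X], [X → . L ; X], [X → . n L L], [X → L ; . X] }  — shift
  I11: { [X → L ; X .] }  — reduce
  I12: { [X → ; X .] }  — reduce

No state contains more than one complete item.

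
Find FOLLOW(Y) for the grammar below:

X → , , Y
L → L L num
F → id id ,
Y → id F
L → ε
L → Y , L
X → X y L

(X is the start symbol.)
In X → , , Y: Y is at the end, add FOLLOW(X)
In L → Y , L: Y is followed by ',' L, add FIRST(',' L) \ {ε} = { ',' }

The FOLLOW sets referred to above (computed the same way, to a fixed point):
  FOLLOW(X) = { $, 'y' }

Taking the union: FOLLOW(Y) = { $, ',', 'y' }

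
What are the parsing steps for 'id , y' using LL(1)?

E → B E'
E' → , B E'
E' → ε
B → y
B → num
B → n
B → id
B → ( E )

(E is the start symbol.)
LL(1) parsing maintains a stack (initially the start symbol over $) and the input. At each step: if the stack top is a terminal, match it against the current input token; if it is a non-terminal N, replace it with the RHS of M[N, lookahead] (the unique production whose predict set contains the lookahead).

Stack is shown with the top on the left.

Stack     Input     Action
--------------------------
E $       id , y $  output E → B E'
B E' $    id , y $  output B → id
id E' $   id , y $  match 'id'
E' $      , y $     output E' → , B E'
, B E' $  , y $     match ','
B E' $    y $       output B → y
y E' $    y $       match 'y'
E' $      $         output E' → ε
$         $         accept

The string is accepted.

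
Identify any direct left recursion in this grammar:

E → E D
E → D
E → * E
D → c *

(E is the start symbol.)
E → E D: LEFT RECURSIVE (starts with E)
E → D: starts with D
E → * E: starts with '*'
D → c *: starts with c

The grammar has direct left recursion on: E.

Answer: Yes, E is left-recursive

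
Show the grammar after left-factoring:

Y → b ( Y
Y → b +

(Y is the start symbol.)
Y → b Y'
Y' → ( Y
Y' → +

Left-factoring transforms A → αβ₁ | αβ₂ into A → αA' and A' → β₁ | β₂
(α is the longest common prefix among the alternatives). Repeat until
no nonterminal has two alternatives with a common prefix.

Round 1: Y has alternatives sharing prefix 'b'. Introduce Y': Y → b Y'
  Add: Y' → ( Y
  Add: Y' → +

No remaining common prefixes — done.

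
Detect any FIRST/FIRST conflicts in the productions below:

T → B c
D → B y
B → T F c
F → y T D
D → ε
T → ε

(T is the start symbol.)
No FIRST/FIRST conflicts.

A FIRST/FIRST conflict occurs when two productions N → α and N → β for the same non-terminal have FIRST(α) ∩ FIRST(β) ≠ ∅ (with ε ∈ FIRST of a nullable right-hand side, so two nullable alternatives also conflict).

FIRST sets of the non-terminals at (or reachable through a nullable prefix from) the front of some alternative:
  FIRST(B) = { 'y' }

Productions for T:
  T → B c: FIRST = { 'y' }
  T → ε: FIRST = { ε }
Productions for D:
  D → B y: FIRST = { 'y' }
  D → ε: FIRST = { ε }
B, F have only one production, so no FIRST/FIRST conflict is possible there.

All alternatives of each non-terminal have pairwise disjoint FIRST sets.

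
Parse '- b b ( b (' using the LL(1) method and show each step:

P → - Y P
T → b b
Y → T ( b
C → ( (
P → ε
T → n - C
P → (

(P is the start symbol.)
LL(1) parsing maintains a stack (initially the start symbol over $) and the input. At each step: if the stack top is a terminal, match it against the current input token; if it is a non-terminal N, replace it with the RHS of M[N, lookahead] (the unique production whose predict set contains the lookahead).

Stack is shown with the top on the left.

Stack        Input          Action
----------------------------------
P $          - b b ( b ( $  output P → - Y P
- Y P $      - b b ( b ( $  match '-'
Y P $        b b ( b ( $    output Y → T ( b
T ( b P $    b b ( b ( $    output T → b b
b b ( b P $  b b ( b ( $    match 'b'
b ( b P $    b ( b ( $      match 'b'
( b P $      ( b ( $        match '('
b P $        b ( $          match 'b'
P $          ( $            output P → (
( $          ( $            match '('
$            $              accept

The string is accepted.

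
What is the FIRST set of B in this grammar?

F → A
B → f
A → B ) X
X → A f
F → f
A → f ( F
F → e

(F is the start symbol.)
From B → f:
  - f is a terminal: add 'f' and stop

Collecting: FIRST(B) = { 'f' }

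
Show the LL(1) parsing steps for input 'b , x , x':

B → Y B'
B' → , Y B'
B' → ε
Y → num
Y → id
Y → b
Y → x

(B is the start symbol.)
LL(1) parsing maintains a stack (initially the start symbol over $) and the input. At each step: if the stack top is a terminal, match it against the current input token; if it is a non-terminal N, replace it with the RHS of M[N, lookahead] (the unique production whose predict set contains the lookahead).

Stack is shown with the top on the left.

Stack     Input        Action
-----------------------------
B $       b , x , x $  output B → Y B'
Y B' $    b , x , x $  output Y → b
b B' $    b , x , x $  match 'b'
B' $      , x , x $    output B' → , Y B'
, Y B' $  , x , x $    match ','
Y B' $    x , x $      output Y → x
x B' $    x , x $      match 'x'
B' $      , x $        output B' → , Y B'
, Y B' $  , x $        match ','
Y B' $    x $          output Y → x
x B' $    x $          match 'x'
B' $      $            output B' → ε
$         $            accept

The string is accepted.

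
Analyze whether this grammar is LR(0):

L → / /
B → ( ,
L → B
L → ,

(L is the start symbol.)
Yes, the grammar is LR(0)

A grammar is LR(0) if no state in the canonical LR(0) collection has:
  - both a shift item (dot before a terminal) and a complete item (shift-reduce conflict), or
  - two or more complete items (reduce-reduce conflict; the accept item [L' → L .] counts as a complete item here).

Augment with L' → L and build the canonical LR(0) collection (I0 = CLOSURE({[L' → . L]}), then GOTO on every symbol after a dot until no new states appear). It has 8 states:
  I0: { [B → . ( ,], [L → . ,], [L → . / /], [L → . B], [L' → . L] }  — shift
  I1: { [B → ( . ,] }  — shift
  I2: { [L → , .] }  — reduce
  I3: { [L → / . /] }  — shift
  I4: { [L → B .] }  — reduce
  I5: { [L' → L .] }  — accept
  I6: { [L → / / .] }  — reduce
  I7: { [B → ( , .] }  — reduce

Every state is either a pure shift/goto state or contains exactly one complete item and nothing to shift — no conflicts. The grammar is LR(0).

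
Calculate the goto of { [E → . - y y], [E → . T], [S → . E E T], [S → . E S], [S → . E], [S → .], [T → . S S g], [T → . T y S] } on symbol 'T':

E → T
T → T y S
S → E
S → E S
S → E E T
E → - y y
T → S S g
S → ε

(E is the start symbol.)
{ [E → T .], [T → T . y S] }

GOTO(I, 'T') = CLOSURE({ [A → αX.β] : [A → α.Xβ] ∈ I, X = 'T' })

Items with dot before 'T', with the dot advanced:
  [E → . T] → [E → T .]
  [T → . T y S] → [T → T . y S]
Closure adds nothing (no advanced item has the dot before a non-terminal).

GOTO = { [E → T .], [T → T . y S] }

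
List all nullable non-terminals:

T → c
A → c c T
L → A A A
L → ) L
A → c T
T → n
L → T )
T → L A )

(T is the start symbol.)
There are no ε-productions, so no non-terminal can derive ε.
No non-terminals are nullable.

Answer: None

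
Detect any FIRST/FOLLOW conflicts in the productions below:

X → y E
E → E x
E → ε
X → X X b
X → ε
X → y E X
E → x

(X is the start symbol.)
A FIRST/FOLLOW conflict occurs when a non-terminal N has a nullable alternative N → β (β ⇒* ε) and another alternative N → α with FIRST(α) ∩ FOLLOW(N) ≠ ∅: on such a lookahead the parser cannot decide between expanding α and letting N vanish via β.

Nullable non-terminals: E, X.
FIRST sets used below: FIRST(E) = { 'x', ε }, FIRST(X) = { 'b', 'y', ε }

E: nullable alternative(s) E → ε; FOLLOW(E) = { $, 'b', 'x', 'y' }
  E → E x: FIRST \ {ε} = { 'x' } — overlaps FOLLOW(E) on { 'x' }: CONFLICT
  E → ε: FIRST \ {ε} = { } — this is the only nullable alternative, skip
  E → x: FIRST \ {ε} = { 'x' } — overlaps FOLLOW(E) on { 'x' }: CONFLICT

X: nullable alternative(s) X → ε; FOLLOW(X) = { $, 'b', 'y' }
  X → y E: FIRST \ {ε} = { 'y' } — overlaps FOLLOW(X) on { 'y' }: CONFLICT
  X → X X b: FIRST \ {ε} = { 'b', 'y' } — overlaps FOLLOW(X) on { 'b', 'y' }: CONFLICT
  X → ε: FIRST \ {ε} = { } — this is the only nullable alternative, skip
  X → y E X: FIRST \ {ε} = { 'y' } — overlaps FOLLOW(X) on { 'y' }: CONFLICT

So the grammar has 5 FIRST/FOLLOW conflicts (marked CONFLICT above).

Answer: Yes. X → y E with FOLLOW(X) on { 'y' }; X → X X b with FOLLOW(X) on { 'b', 'y' }; X → y E X with FOLLOW(X) on { 'y' }; E → E x with FOLLOW(E) on { 'x' }; E → x with FOLLOW(E) on { 'x' }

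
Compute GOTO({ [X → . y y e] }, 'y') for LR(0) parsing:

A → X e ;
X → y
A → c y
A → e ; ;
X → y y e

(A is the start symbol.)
GOTO(I, 'y') = CLOSURE({ [A → αX.β] : [A → α.Xβ] ∈ I, X = 'y' })

Items with dot before 'y', with the dot advanced:
  [X → . y y e] → [X → y . y e]
Closure adds nothing (no advanced item has the dot before a non-terminal).

GOTO = { [X → y . y e] }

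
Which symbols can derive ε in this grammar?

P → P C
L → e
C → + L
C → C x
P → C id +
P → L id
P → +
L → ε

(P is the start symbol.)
{ 'L' }

A non-terminal is nullable if it can derive ε (the empty string): either it has an ε-production, or it has a production whose right-hand side consists entirely of nullable non-terminals.

ε-productions: L → ε
So L is immediately nullable.
No further non-terminal can be added: every production for the remaining non-terminals contains a terminal or a non-nullable non-terminal.
Nullable = { 'L' }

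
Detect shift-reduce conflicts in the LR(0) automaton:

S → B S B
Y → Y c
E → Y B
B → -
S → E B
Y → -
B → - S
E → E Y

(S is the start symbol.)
Yes — I1: [B → - .] vs [B → . -]; I6: [B → - .] vs [B → . -]; I11: [E → E Y .] vs [Y → Y . c]

Augment with S' → S and build the canonical LR(0) collection (I0 = CLOSURE({[S' → . S]}), then GOTO on every symbol after a dot until no new states appear). It has 14 states:
  I0: { [B → . - S], [B → . -], [E → . E Y], [E → . Y B], [S → . B S B], [S → . E B], [S' → . S], [Y → . -], [Y → . Y c] }  — shift
  I1: { [B → - . S], [B → - .], [B → . - S], [B → . -], [E → . E Y], [E → . Y B], [S → . B S B], [S → . E B], [Y → - .], [Y → . -], [Y → . Y c] }  — shift, 2 reduces
  I2: { [B → . - S], [B → . -], [E → . E Y], [E → . Y B], [S → . B S B], [S → . E B], [S → B . S B], [Y → . -], [Y → . Y c] }  — shift
  I3: { [B → . - S], [B → . -], [E → E . Y], [S → E . B], [Y → . -], [Y → . Y c] }  — shift
  I4: { [S' → S .] }  — accept
  I5: { [B → . - S], [B → . -], [E → Y . B], [Y → Y . c] }  — shift
  I6: { [B → - . S], [B → - .], [B → . - S], [B → . -], [E → . E Y], [E → . Y B], [S → . B S B], [S → . E B], [Y → . -], [Y → . Y c] }  — shift, reduce
  I7: { [E → Y B .] }  — reduce
  I8: { [Y → Y c .] }  — reduce
  I9: { [B → - S .] }  — reduce
  I10: { [S → E B .] }  — reduce
  I11: { [E → E Y .], [Y → Y . c] }  — shift, reduce
  I12: { [B → . - S], [B → . -], [S → B S . B] }  — shift
  I13: { [S → B S B .] }  — reduce

I1 contains reduce items [B → - .], [Y → - .] and shift items [B → . -], [B → . - S], [Y → . -] — shift-reduce conflict.
I6 contains reduce item [B → - .] and shift items [B → . -], [B → . - S], [Y → . -] — shift-reduce conflict.
I11 contains reduce item [E → E Y .] and shift item [Y → Y . c] — shift-reduce conflict.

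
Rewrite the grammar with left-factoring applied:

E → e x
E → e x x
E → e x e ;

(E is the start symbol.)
E → e x E'
E' → ε
E' → x
E' → e ;

Left-factoring transforms A → αβ₁ | αβ₂ into A → αA' and A' → β₁ | β₂
(α is the longest common prefix among the alternatives). Repeat until
no nonterminal has two alternatives with a common prefix.

Round 1: E has alternatives sharing prefix 'e x'. Introduce E': E → e x E'
  Add: E' → ε
  Add: E' → x
  Add: E' → e ;

No remaining common prefixes — done.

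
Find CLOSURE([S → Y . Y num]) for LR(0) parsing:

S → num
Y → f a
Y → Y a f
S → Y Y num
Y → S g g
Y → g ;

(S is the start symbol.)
{ [S → . Y Y num], [S → . num], [S → Y . Y num], [Y → . S g g], [Y → . Y a f], [Y → . f a], [Y → . g ;] }

Start with: [S → Y . Y num]
  [S → Y . Y num] has the dot before Y: add [Y → . f a], [Y → . Y a f], [Y → . S g g], [Y → . g ;]
  [Y → . S g g] has the dot before S: add [S → . num], [S → . Y Y num]
No further items can be added.

CLOSURE = { [S → . Y Y num], [S → . num], [S → Y . Y num], [Y → . S g g], [Y → . Y a f], [Y → . f a], [Y → . g ;] }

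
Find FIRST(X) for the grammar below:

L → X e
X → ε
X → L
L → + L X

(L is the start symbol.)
{ '+', 'e', ε }

To compute FIRST(X), examine every production with X on the left-hand side, reading each right-hand side left to right until a non-nullable symbol is reached.

FIRST sets of the other non-terminals involved (by the same procedure, iterated to a fixed point):
  FIRST(L) = { '+', 'e' }

From X → ε:
  - ε-production, so ε ∈ FIRST(X)
From X → L:
  - L is a non-terminal: add FIRST(L) \ {ε} = { '+', 'e' }
    L is not nullable, so stop

Collecting: FIRST(X) = { '+', 'e', ε }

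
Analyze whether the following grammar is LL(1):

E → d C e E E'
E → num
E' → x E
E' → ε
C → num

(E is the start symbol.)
No. Predict set conflict for E': { 'x' }

A grammar is LL(1) if for each non-terminal N with multiple productions, the predict sets of those productions are pairwise disjoint, where PREDICT(N → α) = (FIRST(α) \ {ε}) ∪ (FOLLOW(N) if α ⇒* ε).

Relevant sets:
  FOLLOW(E') = { $, 'x' }

For E:
  PREDICT(E → d C e E E') = { 'd' }
  PREDICT(E → num) = { 'num' }
For E':
  PREDICT(E' → x E) = { 'x' }
  PREDICT(E' → ε) = { $, 'x' }
C has a single production, so nothing to check there.

Conflict found: Predict set conflict for E': { 'x' }
The grammar is NOT LL(1).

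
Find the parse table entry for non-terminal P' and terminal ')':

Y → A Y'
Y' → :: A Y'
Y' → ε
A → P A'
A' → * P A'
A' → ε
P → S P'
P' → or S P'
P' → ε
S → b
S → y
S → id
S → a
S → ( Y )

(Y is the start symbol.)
To find M[P', ')'], we find productions for P' where ')' is in the predict set (PREDICT(N → α) = (FIRST(α) \ {ε}) ∪ (FOLLOW(N) if α ⇒* ε)).

Relevant sets:
  FOLLOW(P') = { $, ')', '*', '::' }

P' → or S P': PREDICT = { 'or' }
P' → ε: PREDICT = { $, ')', '*', '::' }
  ')' is in predict set, so this production goes in M[P', ')']

M[P', ')'] = P' → ε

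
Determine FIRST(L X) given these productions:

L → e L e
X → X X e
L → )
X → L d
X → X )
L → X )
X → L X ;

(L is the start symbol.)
{ ')', 'e' }

FIRST sets of the non-terminals involved (from the grammar, by fixed-point iteration):
  FIRST(L) = { ')', 'e' }

To compute FIRST(L X), process the symbols left to right:
Symbol L is a non-terminal. Add FIRST(L) \ {ε} = { ')', 'e' }
L is not nullable (ε ∉ FIRST(L)), so stop here.
FIRST(L X) = { ')', 'e' }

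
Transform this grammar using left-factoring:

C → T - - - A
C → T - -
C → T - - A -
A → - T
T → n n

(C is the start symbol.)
Left-factoring transforms A → αβ₁ | αβ₂ into A → αA' and A' → β₁ | β₂
(α is the longest common prefix among the alternatives). Repeat until
no nonterminal has two alternatives with a common prefix.

Round 1: C has alternatives sharing prefix 'T - -'. Introduce C': C → T - - C'
  Add: C' → - A
  Add: C' → ε
  Add: C' → A -

No remaining common prefixes — done.

Resulting grammar:
C → T - - C'
C' → - A
C' → ε
C' → A -
A → - T
T → n n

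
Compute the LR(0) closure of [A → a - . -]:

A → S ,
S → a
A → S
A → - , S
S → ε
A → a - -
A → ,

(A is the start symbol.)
{ [A → a - . -] }

To compute CLOSURE, for each item [A → α.Bβ] where B is a non-terminal, add [B → .γ] for all productions B → γ; repeat for the newly added items until nothing changes.

Start with: [A → a - . -]
The dot precedes the terminal '-', so nothing is added.

CLOSURE = { [A → a - . -] }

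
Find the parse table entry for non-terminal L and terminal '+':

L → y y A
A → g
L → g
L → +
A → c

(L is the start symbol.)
To find M[L, '+'], we find productions for L where '+' is in the predict set (PREDICT(N → α) = (FIRST(α) \ {ε}) ∪ (FOLLOW(N) if α ⇒* ε)).

L → y y A: PREDICT = { 'y' }
L → g: PREDICT = { 'g' }
L → +: PREDICT = { '+' }
  '+' is in predict set, so this production goes in M[L, '+']

M[L, '+'] = L → +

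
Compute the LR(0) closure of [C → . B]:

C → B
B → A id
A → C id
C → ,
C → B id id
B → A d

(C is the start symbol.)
{ [A → . C id], [B → . A d], [B → . A id], [C → . ,], [C → . B id id], [C → . B] }

Start with: [C → . B]
  [C → . B] has the dot before B: add [B → . A id], [B → . A d]
  [B → . A id] has the dot before A: add [A → . C id]
  [A → . C id] has the dot before C: add [C → . ,], [C → . B id id]
No further items can be added.

CLOSURE = { [A → . C id], [B → . A d], [B → . A id], [C → . ,], [C → . B id id], [C → . B] }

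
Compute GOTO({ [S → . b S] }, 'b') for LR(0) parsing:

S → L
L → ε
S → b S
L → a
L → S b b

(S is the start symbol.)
GOTO(I, 'b') = CLOSURE({ [A → αX.β] : [A → α.Xβ] ∈ I, X = 'b' })

Items with dot before 'b', with the dot advanced:
  [S → . b S] → [S → b . S]
Closure of the advanced items:
  [S → b . S] has the dot before S: add [S → . L], [S → . b S]
  [S → . L] has the dot before L: add [L → .], [L → . a], [L → . S b b]

GOTO = { [L → . S b b], [L → . a], [L → .], [S → . L], [S → . b S], [S → b . S] }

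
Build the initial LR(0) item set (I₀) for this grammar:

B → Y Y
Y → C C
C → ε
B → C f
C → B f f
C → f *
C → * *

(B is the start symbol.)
First, augment the grammar with B' → B
I₀ = CLOSURE({ [B' → . B] }):
  [B' → . B] has the dot before B: add [B → . Y Y], [B → . C f]
  [B → . Y Y] has the dot before Y: add [Y → . C C]
  [B → . C f] has the dot before C: add [C → .], [C → . B f f], [C → . f *], [C → . * *]
No further items can be added.

I₀ = { [B → . C f], [B → . Y Y], [B' → . B], [C → . * *], [C → . B f f], [C → . f *], [C → .], [Y → . C C] }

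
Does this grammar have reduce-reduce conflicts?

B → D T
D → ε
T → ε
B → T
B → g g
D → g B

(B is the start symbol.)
Yes — I0: [D → .] vs [T → .]; I4: [D → .] vs [T → .]; I6: [B → g g .] vs [D → .]

A reduce-reduce conflict occurs when an LR(0) state has two complete items [A → α .] and [B → β .] — both call for a reduction, and with no lookahead the parser cannot choose between them.

Augment with B' → B and build the canonical LR(0) collection (I0 = CLOSURE({[B' → . B]}), then GOTO on every symbol after a dot until no new states appear). It has 8 states:
  I0: { [B → . D T], [B → . T], [B → . g g], [B' → . B], [D → . g B], [D → .], [T → .] }  — shift, 2 reduces
  I1: { [B' → B .] }  — accept
  I2: { [B → D . T], [T → .] }  — reduce
  I3: { [B → T .] }  — reduce
  I4: { [B → . D T], [B → . T], [B → . g g], [B → g . g], [D → . g B], [D → .], [D → g . B], [T → .] }  — shift, 2 reduces
  I5: { [D → g B .] }  — reduce
  I6: { [B → . D T], [B → . T], [B → . g g], [B → g . g], [B → g g .], [D → . g B], [D → .], [D → g . B], [T → .] }  — shift, 3 reduces
  I7: { [B → D T .] }  — reduce

I0 contains complete items [D → .], [T → .] — reduce-reduce conflict.
I4 contains complete items [D → .], [T → .] — reduce-reduce conflict.
I6 contains complete items [B → g g .], [D → .], [T → .] — reduce-reduce conflict.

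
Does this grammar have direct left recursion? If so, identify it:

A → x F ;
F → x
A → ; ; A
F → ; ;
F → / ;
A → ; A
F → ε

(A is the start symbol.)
No direct left recursion

A → x F ;: starts with x
F → x: starts with x
A → ; ; A: starts with ';'
F → ; ;: starts with ';'
F → / ;: starts with '/'
A → ; A: starts with ';'
F → ε: starts with ε

No direct left recursion found.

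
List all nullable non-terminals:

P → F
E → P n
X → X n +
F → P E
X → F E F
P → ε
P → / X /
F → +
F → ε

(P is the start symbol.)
A non-terminal is nullable if it can derive ε (the empty string): either it has an ε-production, or it has a production whose right-hand side consists entirely of nullable non-terminals.

ε-productions: P → ε, F → ε
So P, F are immediately nullable.
No further non-terminal can be added: every production for the remaining non-terminals contains a terminal or a non-nullable non-terminal.
Nullable = { 'F', 'P' }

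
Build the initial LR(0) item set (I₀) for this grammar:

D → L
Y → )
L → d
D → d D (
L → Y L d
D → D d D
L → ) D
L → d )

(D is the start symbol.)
{ [D → . D d D], [D → . L], [D → . d D (], [D' → . D], [L → . ) D], [L → . Y L d], [L → . d )], [L → . d], [Y → . )] }

First, augment the grammar with D' → D
I₀ = CLOSURE({ [D' → . D] }):
  [D' → . D] has the dot before D: add [D → . L], [D → . d D (], [D → . D d D]
  [D → . L] has the dot before L: add [L → . d], [L → . Y L d], [L → . ) D], [L → . d )]
  [L → . Y L d] has the dot before Y: add [Y → . )]
No further items can be added.

I₀ = { [D → . D d D], [D → . L], [D → . d D (], [D' → . D], [L → . ) D], [L → . Y L d], [L → . d )], [L → . d], [Y → . )] }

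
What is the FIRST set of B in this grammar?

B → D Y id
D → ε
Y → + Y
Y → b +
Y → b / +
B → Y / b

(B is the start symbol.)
{ '+', 'b' }

To compute FIRST(B), examine every production with B on the left-hand side, reading each right-hand side left to right until a non-nullable symbol is reached.

FIRST sets of the other non-terminals involved (by the same procedure, iterated to a fixed point):
  FIRST(D) = { ε }
  FIRST(Y) = { '+', 'b' }

From B → D Y id:
  - D is a non-terminal: add FIRST(D) \ {ε} = { }
    D is nullable, so continue to the next symbol
  - Y is a non-terminal: add FIRST(Y) \ {ε} = { '+', 'b' }
    Y is not nullable, so stop
From B → Y / b:
  - Y is a non-terminal: add FIRST(Y) \ {ε} = { '+', 'b' }
    Y is not nullable, so stop

Collecting: FIRST(B) = { '+', 'b' }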